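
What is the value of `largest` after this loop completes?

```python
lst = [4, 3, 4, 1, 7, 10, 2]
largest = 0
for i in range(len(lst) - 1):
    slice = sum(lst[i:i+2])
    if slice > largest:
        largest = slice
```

Max sum of 2-element window in [4, 3, 4, 1, 7, 10, 2]
`largest` takes the values: 0 → 7 → 8 → 17

Answer: 17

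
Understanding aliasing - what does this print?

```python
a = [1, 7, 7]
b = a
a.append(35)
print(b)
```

Key concept: basic list aliasing.
Step by step:
`a = [1, 7, 7]` → a = [1, 7, 7]
`b = a` → b = [1, 7, 7] (same object as a)
`a.append(35)` → a = [1, 7, 7, 35] (same object as b); b = [1, 7, 7, 35] (same object as a)
`print(b)` → prints [1, 7, 7, 35]

Answer: [1, 7, 7, 35]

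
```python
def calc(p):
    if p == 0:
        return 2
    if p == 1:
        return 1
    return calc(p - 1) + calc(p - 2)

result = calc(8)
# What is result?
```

Build up from base cases: calc(0)=2, calc(1)=1, calc(2)=3, calc(3)=4, calc(4)=7, calc(5)=11, calc(6)=18, ..., calc(8)=47

Answer: 47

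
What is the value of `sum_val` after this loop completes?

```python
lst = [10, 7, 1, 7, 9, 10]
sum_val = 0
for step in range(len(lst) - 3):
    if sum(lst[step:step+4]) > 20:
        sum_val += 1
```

Count windows with sum > 20
`sum_val` takes the values: 0 → 1 → 2 → 3

Answer: 3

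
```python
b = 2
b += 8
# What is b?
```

Trace:
`b = 2` → b = 2
`b += 8` → b = 10
So b = 10

Answer: 10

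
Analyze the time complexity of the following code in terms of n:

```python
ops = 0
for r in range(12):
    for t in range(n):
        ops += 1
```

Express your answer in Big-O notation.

Each loop level contributes: 1 × n. Multiplying the contributions gives O(n).

Answer: O(n)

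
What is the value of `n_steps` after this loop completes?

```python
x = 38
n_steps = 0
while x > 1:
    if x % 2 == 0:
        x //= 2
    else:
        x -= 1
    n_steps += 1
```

Steps to reduce 38 to 1
`n_steps` takes the values: 0 → 1 → 2 → 3 → 4 → 5 → 6 → 7

Answer: 7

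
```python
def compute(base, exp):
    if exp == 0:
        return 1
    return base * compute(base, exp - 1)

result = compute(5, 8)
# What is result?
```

compute(5, 8) = 5 * 5 * 5 * 5 * 5 * 5 * 5 * 5 = 390625

Answer: 390625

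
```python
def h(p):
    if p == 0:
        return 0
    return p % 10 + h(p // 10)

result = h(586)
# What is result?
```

Sum of digits of 586: 6 + 8 + 5 = 19

Answer: 19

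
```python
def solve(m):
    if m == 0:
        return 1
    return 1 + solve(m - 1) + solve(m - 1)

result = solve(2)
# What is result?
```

solve(m) = 1 + 2·solve(m-1), solve(0)=1. Closed form: (1+1)·2^2 - 1 = 7.

Answer: 7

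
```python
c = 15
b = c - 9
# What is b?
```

Trace:
`c = 15` → c = 15
`b = c - 9` → b = 6
So b = 6

Answer: 6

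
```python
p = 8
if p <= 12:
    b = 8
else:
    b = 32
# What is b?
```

Trace:
`p = 8` → p = 8
`if p <= 12: ...` → p <= 12 is True → b = 8
So b = 8

Answer: 8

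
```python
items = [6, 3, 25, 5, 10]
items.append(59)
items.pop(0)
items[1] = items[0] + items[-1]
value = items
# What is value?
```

Trace:
`items = [6, 3, 25, 5, 10]` → items = [6, 3, 25, 5, 10]
`items.append(59)` → items = [6, 3, 25, 5, 10, 59]
`items.pop(0)` → items = [3, 25, 5, 10, 59]
`items[1] = items[0] + items[-1]` → items = [3, 62, 5, 10, 59]
`value = items` → value = [3, 62, 5, 10, 59]
So value = [3, 62, 5, 10, 59]

Answer: [3, 62, 5, 10, 59]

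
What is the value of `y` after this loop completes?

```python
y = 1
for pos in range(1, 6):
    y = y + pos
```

Start at 1, add 1 through 5
`y` takes the values: 1 → 2 → 4 → 7 → 11 → 16

Answer: 16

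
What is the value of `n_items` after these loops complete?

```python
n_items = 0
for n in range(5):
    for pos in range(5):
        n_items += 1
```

5 * 5 = 25
`n_items` takes the values: 0 → 1 → 2 → 3 → 4 → 5 → 6 → 7 → 8 → 9 → 10 → 11 → 12 → 13 → 14 → 15 → 16 → 17 → 18 → 19 → 20 → 21 → 22 → 23 → 24 → 25

Answer: 25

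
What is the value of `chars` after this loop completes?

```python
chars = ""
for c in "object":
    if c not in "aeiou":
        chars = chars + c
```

Remove vowels from 'object'
`chars` takes the values: "" → "b" → "bj" → "bjc" → "bjct"

Answer: "bjct"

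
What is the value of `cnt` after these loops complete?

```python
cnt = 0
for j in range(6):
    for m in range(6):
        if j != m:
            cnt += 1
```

6² - 6 (exclude diagonal)
`cnt` takes the values: 0 → 1 → 2 → 3 → 4 → 5 → 6 → 7 → 8 → 9 → 10 → 11 → 12 → 13 → 14 → 15 → 16 → 17 → 18 → 19 → 20 → 21 → 22 → 23 → 24 → 25 → 26 → 27 → 28 → 29 → 30

Answer: 30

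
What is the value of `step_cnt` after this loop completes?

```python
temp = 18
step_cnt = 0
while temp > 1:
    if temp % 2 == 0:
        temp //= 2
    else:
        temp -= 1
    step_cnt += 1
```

Steps to reduce 18 to 1
`step_cnt` takes the values: 0 → 1 → 2 → 3 → 4 → 5

Answer: 5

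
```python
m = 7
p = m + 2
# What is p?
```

Trace:
`m = 7` → m = 7
`p = m + 2` → p = 9
So p = 9

Answer: 9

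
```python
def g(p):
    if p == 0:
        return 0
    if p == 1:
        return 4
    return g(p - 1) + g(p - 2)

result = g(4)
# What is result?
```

Build up from base cases: g(0)=0, g(1)=4, g(2)=4, g(3)=8, g(4)=12

Answer: 12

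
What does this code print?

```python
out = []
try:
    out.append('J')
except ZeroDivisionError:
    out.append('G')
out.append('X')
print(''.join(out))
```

Execution trace: 'J' (try body, no exception) → 'X' (after the try/except). Output: JX

Answer: JX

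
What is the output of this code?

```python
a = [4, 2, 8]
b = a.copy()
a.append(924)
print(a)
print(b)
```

Key concept: list.copy() creates independent copy.
Step by step:
`a = [4, 2, 8]` → a = [4, 2, 8]
`b = a.copy()` → b = [4, 2, 8]
`a.append(924)` → a = [4, 2, 8, 924]
`print(a)` → prints [4, 2, 8, 924]
`print(b)` → prints [4, 2, 8]

Answer:
[4, 2, 8, 924]
[4, 2, 8]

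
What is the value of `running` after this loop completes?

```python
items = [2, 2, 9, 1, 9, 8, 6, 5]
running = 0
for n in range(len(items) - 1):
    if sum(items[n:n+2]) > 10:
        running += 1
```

Count windows with sum > 10
`running` takes the values: 0 → 1 → 2 → 3 → 4

Answer: 4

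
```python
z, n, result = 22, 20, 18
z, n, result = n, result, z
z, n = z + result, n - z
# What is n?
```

Trace:
`z, n, result = 22, 20, 18` → z = 22; n = 20; result = 18
`z, n, result = n, result, z` → z = 20; n = 18; result = 22
`z, n = z + result, n - z` → z = 42; n = -2
So n = -2

Answer: -2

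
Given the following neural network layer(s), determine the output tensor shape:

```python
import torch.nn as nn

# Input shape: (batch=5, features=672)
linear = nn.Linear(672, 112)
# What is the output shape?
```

Input: (5, 672) -> Output: (5, 112)

Answer: (5, 112)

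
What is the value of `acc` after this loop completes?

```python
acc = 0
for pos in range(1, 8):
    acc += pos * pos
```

Sum of squares 1² to 7² = 140
`acc` takes the values: 0 → 1 → 5 → 14 → 30 → 55 → 91 → 140

Answer: 140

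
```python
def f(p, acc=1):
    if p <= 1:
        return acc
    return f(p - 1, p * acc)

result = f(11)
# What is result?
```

Accumulator trace (n, acc): (11, 1) -> (10, 11) -> (9, 110) -> (8, 990) -> (7, 7920) -> (6, 55440) -> (5, 332640) -> (4, 1663200) -> (3, 6652800) -> (2, 19958400) -> (1, 39916800) -> return 39916800

Answer: 39916800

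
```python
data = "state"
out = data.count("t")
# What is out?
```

Trace:
`data = "state"` → data = 'state'
`out = data.count("t")` → out = 2
So out = 2

Answer: 2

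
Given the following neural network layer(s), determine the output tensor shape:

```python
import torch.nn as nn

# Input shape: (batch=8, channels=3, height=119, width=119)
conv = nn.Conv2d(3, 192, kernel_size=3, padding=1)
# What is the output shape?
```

Input: (8, 3, 119, 119) -> Output: (8, 192, 119, 119)

Answer: (8, 192, 119, 119)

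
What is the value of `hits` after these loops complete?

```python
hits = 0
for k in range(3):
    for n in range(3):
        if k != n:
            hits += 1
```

3² - 3 (exclude diagonal)
`hits` takes the values: 0 → 1 → 2 → 3 → 4 → 5 → 6

Answer: 6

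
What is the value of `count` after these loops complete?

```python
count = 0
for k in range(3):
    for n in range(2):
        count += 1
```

3 * 2 = 6
`count` takes the values: 0 → 1 → 2 → 3 → 4 → 5 → 6

Answer: 6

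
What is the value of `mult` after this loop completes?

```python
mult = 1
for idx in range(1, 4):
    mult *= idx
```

3! = 6
`mult` takes the values: 1 → 2 → 6

Answer: 6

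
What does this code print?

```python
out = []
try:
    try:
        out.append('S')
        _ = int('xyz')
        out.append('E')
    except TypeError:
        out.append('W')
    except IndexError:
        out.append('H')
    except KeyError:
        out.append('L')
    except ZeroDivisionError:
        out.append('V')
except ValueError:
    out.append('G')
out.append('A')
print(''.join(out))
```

Execution trace: 'S' (try body) → 'G' (outer except ValueError) → 'A' (after the try/except). Output: SGA

Answer: SGA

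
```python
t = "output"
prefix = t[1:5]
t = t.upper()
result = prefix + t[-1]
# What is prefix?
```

Trace:
`t = "output"` → t = 'output'
`prefix = t[1:5]` → prefix = 'utpu'
`t = t.upper()` → t = 'OUTPUT'
`result = prefix + t[-1]` → result = 'utpuT'
So prefix = 'utpu'

Answer: 'utpu'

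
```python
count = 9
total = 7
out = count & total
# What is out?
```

Trace:
`count = 9` → count = 9
`total = 7` → total = 7
`out = count & total` → out = 1
So out = 1

Answer: 1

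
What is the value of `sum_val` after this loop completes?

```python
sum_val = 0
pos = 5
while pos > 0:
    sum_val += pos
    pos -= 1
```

Sum 5 down to 1
`sum_val` takes the values: 0 → 5 → 9 → 12 → 14 → 15

Answer: 15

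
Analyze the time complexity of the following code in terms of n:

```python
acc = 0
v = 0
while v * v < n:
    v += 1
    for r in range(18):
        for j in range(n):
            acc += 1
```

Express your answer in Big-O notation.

Each loop level contributes: √n × 1 × n. Multiplying the contributions gives O(n√n).

Answer: O(n√n)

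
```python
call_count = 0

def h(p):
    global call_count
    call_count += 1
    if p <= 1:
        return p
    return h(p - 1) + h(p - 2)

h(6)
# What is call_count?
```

Calls(p) = 1 + Calls(p-1) + Calls(p-2); Calls(0)=Calls(1)=1. For p=6 this gives 25.

Answer: 25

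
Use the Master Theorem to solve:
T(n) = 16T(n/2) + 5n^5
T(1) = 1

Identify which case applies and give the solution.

a=16, b=2, f(n)=5n^5. log_2(16) = 4. Since c=5 > 4 and the regularity condition holds (16(n/2)^5 = (16/2^5)n^5 with 16/2^5 < 1), Case 3 applies: T(n) = Θ(f(n)) = O(n^5).

Answer: O(n^5) - Case 3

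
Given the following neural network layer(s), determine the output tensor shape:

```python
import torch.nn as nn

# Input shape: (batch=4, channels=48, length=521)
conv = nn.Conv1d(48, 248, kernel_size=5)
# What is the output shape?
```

Input: (4, 48, 521) -> Output: (4, 248, 517)

Answer: (4, 248, 517)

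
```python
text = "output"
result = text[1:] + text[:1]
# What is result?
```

Trace:
`text = "output"` → text = 'output'
`result = text[1:] + text[:1]` → result = 'utputo'
So result = 'utputo'

Answer: 'utputo'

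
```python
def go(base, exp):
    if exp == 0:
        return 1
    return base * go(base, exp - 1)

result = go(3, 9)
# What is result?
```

go(3, 9) = 3 * 3 * 3 * 3 * 3 * 3 * 3 * 3 * 3 = 19683

Answer: 19683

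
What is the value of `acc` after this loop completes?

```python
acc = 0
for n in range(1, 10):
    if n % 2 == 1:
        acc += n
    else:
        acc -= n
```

Add odd, subtract even
`acc` takes the values: 0 → 1 → -1 → 2 → -2 → 3 → -3 → 4 → -4 → 5

Answer: 5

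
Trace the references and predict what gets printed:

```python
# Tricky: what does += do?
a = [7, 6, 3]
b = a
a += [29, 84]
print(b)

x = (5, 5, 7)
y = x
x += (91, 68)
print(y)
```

Key concept: += behavior differs for mutable vs immutable.
Step by step:
`a = [7, 6, 3]` → a = [7, 6, 3]
`b = a` → b = [7, 6, 3] (same object as a)
`a += [29, 84]` → a = [7, 6, 3, 29, 84] (same object as b); b = [7, 6, 3, 29, 84] (same object as a)
`print(b)` → prints [7, 6, 3, 29, 84]
`x = (5, 5, 7)` → x = (5, 5, 7)
`y = x` → y = (5, 5, 7)
`x += (91, 68)` → x = (5, 5, 7, 91, 68)
`print(y)` → prints (5, 5, 7)

Answer:
[7, 6, 3, 29, 84]
(5, 5, 7)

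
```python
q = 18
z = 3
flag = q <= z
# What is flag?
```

Trace:
`q = 18` → q = 18
`z = 3` → z = 3
`flag = q <= z` → flag = False
So flag = False

Answer: False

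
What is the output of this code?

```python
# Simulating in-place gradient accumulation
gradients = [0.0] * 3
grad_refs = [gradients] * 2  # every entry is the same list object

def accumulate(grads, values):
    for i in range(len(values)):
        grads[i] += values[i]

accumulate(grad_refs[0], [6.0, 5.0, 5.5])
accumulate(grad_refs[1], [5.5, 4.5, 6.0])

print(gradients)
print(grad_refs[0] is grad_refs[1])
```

Key concept: gradient accumulation aliasing.
Step by step:
`gradients = [0.0] * 3` → gradients = [0.0, 0.0, 0.0]
`grad_refs = [gradients] * 2` → grad_refs = [[0.0, 0.0, 0.0], [0.0, 0.0, 0.0]]
`accumulate(grad_refs[0], [6.0, 5.0, 5.5])` → gradients = [6.0, 5.0, 5.5]; grad_refs = [[6.0, 5.0, 5.5], [6.0, 5.0, 5.5]]
`accumulate(grad_refs[1], [5.5, 4.5, 6.0])` → gradients = [11.5, 9.5, 11.5]; grad_refs = [[11.5, 9.5, 11.5], [11.5, 9.5, 11.5]]
`print(gradients)` → prints [11.5, 9.5, 11.5]
`print(grad_refs[0] is grad_refs[1])` → prints True

Answer:
[11.5, 9.5, 11.5]
True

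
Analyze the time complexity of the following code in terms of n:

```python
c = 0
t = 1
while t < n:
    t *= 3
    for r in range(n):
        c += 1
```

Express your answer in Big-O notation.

Each loop level contributes: log n × n. Multiplying the contributions gives O(n log n).

Answer: O(n log n)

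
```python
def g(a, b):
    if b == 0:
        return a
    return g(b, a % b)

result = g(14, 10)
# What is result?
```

g(14, 10) -> g(10, 4) -> g(4, 2) -> g(2, 0) -> 2

Answer: 2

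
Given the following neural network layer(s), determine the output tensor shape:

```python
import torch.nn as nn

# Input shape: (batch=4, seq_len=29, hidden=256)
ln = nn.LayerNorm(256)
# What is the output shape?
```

Input: (4, 29, 256) -> Output: (4, 29, 256)

Answer: (4, 29, 256)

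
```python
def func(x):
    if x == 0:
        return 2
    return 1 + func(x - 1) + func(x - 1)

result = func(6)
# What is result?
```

func(x) = 1 + 2·func(x-1), func(0)=2. Closed form: (2+1)·2^6 - 1 = 191.

Answer: 191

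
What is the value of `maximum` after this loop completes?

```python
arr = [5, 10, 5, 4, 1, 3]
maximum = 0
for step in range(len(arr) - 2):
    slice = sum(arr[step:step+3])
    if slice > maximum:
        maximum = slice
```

Max sum of 3-element window in [5, 10, 5, 4, 1, 3]
`maximum` takes the values: 0 → 20

Answer: 20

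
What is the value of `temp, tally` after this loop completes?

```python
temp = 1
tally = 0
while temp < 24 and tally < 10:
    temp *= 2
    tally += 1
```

Double until >= 24 or 10 iterations
`temp, tally` takes the values: (1, 0) → (2, 0) → (2, 1) → (4, 1) → (4, 2) → (8, 2) → (8, 3) → (16, 3) → (16, 4) → (32, 4) → (32, 5)

Answer: 32, 5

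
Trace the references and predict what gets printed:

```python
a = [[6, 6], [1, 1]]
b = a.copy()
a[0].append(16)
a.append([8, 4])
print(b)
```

Key concept: shallow copy with nested lists.
Step by step:
`a = [[6, 6], [1, 1]]` → a = [[6, 6], [1, 1]]
`b = a.copy()` → b = [[6, 6], [1, 1]]
`a[0].append(16)` → a = [[6, 6, 16], [1, 1]]; b = [[6, 6, 16], [1, 1]]
`a.append([8, 4])` → a = [[6, 6, 16], [1, 1], [8, 4]]
`print(b)` → prints [[6, 6, 16], [1, 1]]

Answer: [[6, 6, 16], [1, 1]]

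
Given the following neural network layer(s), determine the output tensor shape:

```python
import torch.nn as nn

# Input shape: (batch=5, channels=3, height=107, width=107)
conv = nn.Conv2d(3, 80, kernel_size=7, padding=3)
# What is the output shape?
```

Input: (5, 3, 107, 107) -> Output: (5, 80, 107, 107)

Answer: (5, 80, 107, 107)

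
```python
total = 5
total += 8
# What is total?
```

Trace:
`total = 5` → total = 5
`total += 8` → total = 13
So total = 13

Answer: 13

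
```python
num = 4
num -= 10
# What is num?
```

Trace:
`num = 4` → num = 4
`num -= 10` → num = -6
So num = -6

Answer: -6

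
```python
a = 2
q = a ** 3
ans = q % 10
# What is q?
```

Trace:
`a = 2` → a = 2
`q = a ** 3` → q = 8
`ans = q % 10` → ans = 8
So q = 8

Answer: 8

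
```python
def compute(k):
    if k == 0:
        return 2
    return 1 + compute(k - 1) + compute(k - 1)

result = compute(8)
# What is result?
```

compute(k) = 1 + 2·compute(k-1), compute(0)=2. Closed form: (2+1)·2^8 - 1 = 767.

Answer: 767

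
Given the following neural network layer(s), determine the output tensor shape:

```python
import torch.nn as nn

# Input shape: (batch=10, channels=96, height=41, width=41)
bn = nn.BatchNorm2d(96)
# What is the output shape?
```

Input: (10, 96, 41, 41) -> Output: (10, 96, 41, 41)

Answer: (10, 96, 41, 41)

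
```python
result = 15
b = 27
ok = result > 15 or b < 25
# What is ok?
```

Trace:
`result = 15` → result = 15
`b = 27` → b = 27
`ok = result > 15 or b < 25` → ok = False
So ok = False

Answer: False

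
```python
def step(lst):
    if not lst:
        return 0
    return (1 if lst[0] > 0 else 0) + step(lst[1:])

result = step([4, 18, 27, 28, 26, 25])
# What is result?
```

Count of positive elements in [4, 18, 27, 28, 26, 25] = 6

Answer: 6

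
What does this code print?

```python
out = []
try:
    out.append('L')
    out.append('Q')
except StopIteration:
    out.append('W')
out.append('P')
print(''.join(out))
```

Execution trace: 'L' (try body) → 'Q' (try body, no exception) → 'P' (after the try/except). Output: LQP

Answer: LQP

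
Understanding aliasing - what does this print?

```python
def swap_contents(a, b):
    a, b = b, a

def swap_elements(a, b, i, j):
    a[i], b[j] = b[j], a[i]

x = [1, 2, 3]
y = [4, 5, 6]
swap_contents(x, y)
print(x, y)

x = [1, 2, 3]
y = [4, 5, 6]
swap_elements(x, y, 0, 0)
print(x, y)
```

Key concept: parameter rebinding vs mutation.
Step by step:
`x = [1, 2, 3]` → x = [1, 2, 3]
`y = [4, 5, 6]` → y = [4, 5, 6]
`swap_contents(x, y)` → no visible change to tracked variables
`print(x, y)` → prints [1, 2, 3] [4, 5, 6]
`x = [1, 2, 3]` → x = [1, 2, 3]
`y = [4, 5, 6]` → y = [4, 5, 6]
`swap_elements(x, y, 0, 0)` → x = [4, 2, 3]; y = [1, 5, 6]
`print(x, y)` → prints [4, 2, 3] [1, 5, 6]

Answer:
[1, 2, 3] [4, 5, 6]
[4, 2, 3] [1, 5, 6]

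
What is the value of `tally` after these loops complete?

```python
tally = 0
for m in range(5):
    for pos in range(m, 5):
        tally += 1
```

Upper triangle: 5 + 4 + ... + 1
`tally` takes the values: 0 → 1 → 2 → 3 → 4 → 5 → 6 → 7 → 8 → 9 → 10 → 11 → 12 → 13 → 14 → 15

Answer: 15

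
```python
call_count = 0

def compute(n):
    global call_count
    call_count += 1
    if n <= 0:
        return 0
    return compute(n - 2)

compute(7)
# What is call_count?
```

Linear recursion stepping by 2: 5 calls from n=7 down to ≤0.

Answer: 5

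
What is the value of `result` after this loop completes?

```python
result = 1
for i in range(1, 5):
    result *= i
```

4! = 24
`result` takes the values: 1 → 2 → 6 → 24

Answer: 24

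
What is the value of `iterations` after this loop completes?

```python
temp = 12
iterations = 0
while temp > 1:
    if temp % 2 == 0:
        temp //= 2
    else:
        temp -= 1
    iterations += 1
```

Steps to reduce 12 to 1
`iterations` takes the values: 0 → 1 → 2 → 3 → 4

Answer: 4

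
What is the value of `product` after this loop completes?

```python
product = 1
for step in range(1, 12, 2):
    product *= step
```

Product of 1, 3, 5, ... up to 11
`product` takes the values: 1 → 3 → 15 → 105 → 945 → 10395

Answer: 10395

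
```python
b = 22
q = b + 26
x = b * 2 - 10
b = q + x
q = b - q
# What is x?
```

Trace:
`b = 22` → b = 22
`q = b + 26` → q = 48
`x = b * 2 - 10` → x = 34
`b = q + x` → b = 82
`q = b - q` → q = 34
So x = 34

Answer: 34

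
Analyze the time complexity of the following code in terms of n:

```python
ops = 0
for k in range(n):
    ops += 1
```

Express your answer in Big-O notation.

Each loop level contributes: n. Multiplying the contributions gives O(n).

Answer: O(n)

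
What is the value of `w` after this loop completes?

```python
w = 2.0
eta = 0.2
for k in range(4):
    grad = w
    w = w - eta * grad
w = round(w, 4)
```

Gradient descent: w = 2.0 * (1 - 0.2)^4
`w` takes the values: 2.0 → 1.6 → 1.28 → 1.024 → 0.8192

Answer: 0.8192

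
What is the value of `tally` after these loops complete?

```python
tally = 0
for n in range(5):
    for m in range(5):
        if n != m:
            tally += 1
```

5² - 5 (exclude diagonal)
`tally` takes the values: 0 → 1 → 2 → 3 → 4 → 5 → 6 → 7 → 8 → 9 → 10 → 11 → 12 → 13 → 14 → 15 → 16 → 17 → 18 → 19 → 20

Answer: 20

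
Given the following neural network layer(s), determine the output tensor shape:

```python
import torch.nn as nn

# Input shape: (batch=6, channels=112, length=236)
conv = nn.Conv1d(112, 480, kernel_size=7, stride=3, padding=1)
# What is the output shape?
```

Input: (6, 112, 236) -> Output: (6, 480, 78)

Answer: (6, 480, 78)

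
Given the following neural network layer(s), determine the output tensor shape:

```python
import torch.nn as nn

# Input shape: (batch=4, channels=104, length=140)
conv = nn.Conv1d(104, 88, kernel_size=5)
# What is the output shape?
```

Input: (4, 104, 140) -> Output: (4, 88, 136)

Answer: (4, 88, 136)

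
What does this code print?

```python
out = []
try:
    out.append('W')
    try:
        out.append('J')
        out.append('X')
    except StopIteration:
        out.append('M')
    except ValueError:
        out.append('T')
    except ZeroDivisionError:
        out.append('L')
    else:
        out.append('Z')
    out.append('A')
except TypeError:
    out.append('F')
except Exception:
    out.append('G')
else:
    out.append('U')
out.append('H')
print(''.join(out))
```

Execution trace: 'W' (try body) → 'J' (inner try body) → 'X' (inner try body, no exception) → 'Z' (inner else) → 'A' (try body, no exception) → 'U' (else) → 'H' (after the try/except). Output: WJXZAUH

Answer: WJXZAUH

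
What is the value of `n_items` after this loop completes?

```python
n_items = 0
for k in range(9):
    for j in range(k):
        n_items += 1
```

Triangle number: 0+1+2+...+8
`n_items` takes the values: 0 → 1 → 2 → 3 → 4 → 5 → 6 → 7 → 8 → 9 → 10 → 11 → 12 → 13 → 14 → 15 → 16 → 17 → 18 → 19 → 20 → 21 → 22 → 23 → 24 → 25 → 26 → 27 → 28 → 29 → 30 → 31 → 32 → 33 → 34 → 35 → 36

Answer: 36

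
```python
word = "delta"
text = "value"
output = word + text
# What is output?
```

Trace:
`word = "delta"` → word = 'delta'
`text = "value"` → text = 'value'
`output = word + text` → output = 'deltavalue'
So output = 'deltavalue'

Answer: 'deltavalue'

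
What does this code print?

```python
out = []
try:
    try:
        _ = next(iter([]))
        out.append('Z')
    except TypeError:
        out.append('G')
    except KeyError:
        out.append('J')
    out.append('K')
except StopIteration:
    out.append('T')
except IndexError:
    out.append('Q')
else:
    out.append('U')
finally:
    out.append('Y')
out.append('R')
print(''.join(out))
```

Execution trace: 'T' (except StopIteration) → 'Y' (finally) → 'R' (after the try/except). Output: TYR

Answer: TYR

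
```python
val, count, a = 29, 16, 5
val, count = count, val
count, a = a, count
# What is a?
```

Trace:
`val, count, a = 29, 16, 5` → val = 29; count = 16; a = 5
`val, count = count, val` → val = 16; count = 29
`count, a = a, count` → count = 5; a = 29
So a = 29

Answer: 29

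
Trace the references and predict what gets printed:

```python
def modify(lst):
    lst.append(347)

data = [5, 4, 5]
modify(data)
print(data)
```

Key concept: function modifies passed list.
Step by step:
`data = [5, 4, 5]` → data = [5, 4, 5]
`modify(data)` → data = [5, 4, 5, 347]
`print(data)` → prints [5, 4, 5, 347]

Answer: [5, 4, 5, 347]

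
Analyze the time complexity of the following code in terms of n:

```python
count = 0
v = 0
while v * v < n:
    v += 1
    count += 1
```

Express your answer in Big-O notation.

Each loop level contributes: √n. Multiplying the contributions gives O(√n).

Answer: O(√n)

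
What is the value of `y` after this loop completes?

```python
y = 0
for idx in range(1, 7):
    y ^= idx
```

XOR of 1 to 6
`y` takes the values: 0 → 1 → 3 → 0 → 4 → 1 → 7

Answer: 7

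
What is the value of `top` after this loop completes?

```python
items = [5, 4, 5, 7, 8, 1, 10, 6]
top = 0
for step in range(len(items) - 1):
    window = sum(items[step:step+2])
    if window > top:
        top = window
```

Max sum of 2-element window in [5, 4, 5, 7, 8, 1, 10, 6]
`top` takes the values: 0 → 9 → 12 → 15 → 16

Answer: 16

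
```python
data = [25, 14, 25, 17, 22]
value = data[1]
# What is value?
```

Trace:
`data = [25, 14, 25, 17, 22]` → data = [25, 14, 25, 17, 22]
`value = data[1]` → value = 14
So value = 14

Answer: 14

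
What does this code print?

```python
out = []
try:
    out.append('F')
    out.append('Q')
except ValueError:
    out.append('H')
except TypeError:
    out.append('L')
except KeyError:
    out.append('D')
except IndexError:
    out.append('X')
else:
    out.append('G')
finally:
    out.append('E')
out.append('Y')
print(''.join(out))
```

Execution trace: 'F' (try body) → 'Q' (try body, no exception) → 'G' (else) → 'E' (finally) → 'Y' (after the try/except). Output: FQGEY

Answer: FQGEY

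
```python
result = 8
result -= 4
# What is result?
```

Trace:
`result = 8` → result = 8
`result -= 4` → result = 4
So result = 4

Answer: 4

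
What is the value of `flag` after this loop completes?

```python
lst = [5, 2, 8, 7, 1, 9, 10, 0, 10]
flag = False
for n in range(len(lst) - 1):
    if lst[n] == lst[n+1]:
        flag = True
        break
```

Check consecutive duplicates in [5, 2, 8, 7, 1, 9, 10, 0, 10]
`flag` takes the values: False

Answer: False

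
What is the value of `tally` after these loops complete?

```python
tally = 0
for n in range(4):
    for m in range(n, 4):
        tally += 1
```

Upper triangle: 4 + 3 + ... + 1
`tally` takes the values: 0 → 1 → 2 → 3 → 4 → 5 → 6 → 7 → 8 → 9 → 10

Answer: 10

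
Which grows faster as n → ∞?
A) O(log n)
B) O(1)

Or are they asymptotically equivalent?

O(log n) vs O(1): Higher order terms dominate.

Answer: A) O(log n) grows faster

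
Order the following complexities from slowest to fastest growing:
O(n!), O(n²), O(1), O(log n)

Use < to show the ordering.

Ordered by growth rate: O(1) < O(log n) < O(n²) < O(n!)

Answer: O(1) < O(log n) < O(n²) < O(n!)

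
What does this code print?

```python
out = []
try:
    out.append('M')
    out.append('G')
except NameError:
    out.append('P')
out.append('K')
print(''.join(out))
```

Execution trace: 'M' (try body) → 'G' (try body, no exception) → 'K' (after the try/except). Output: MGK

Answer: MGK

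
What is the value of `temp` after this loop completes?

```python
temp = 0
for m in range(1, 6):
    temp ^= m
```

XOR of 1 to 5
`temp` takes the values: 0 → 1 → 3 → 0 → 4 → 1

Answer: 1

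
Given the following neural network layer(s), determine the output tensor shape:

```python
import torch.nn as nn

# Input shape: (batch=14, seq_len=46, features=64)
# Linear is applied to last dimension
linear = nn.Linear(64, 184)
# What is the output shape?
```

Input: (14, 46, 64) -> Output: (14, 46, 184)

Answer: (14, 46, 184)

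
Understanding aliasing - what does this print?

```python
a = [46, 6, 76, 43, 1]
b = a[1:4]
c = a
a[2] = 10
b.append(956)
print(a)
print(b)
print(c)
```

Key concept: slice vs alias.
Step by step:
`a = [46, 6, 76, 43, 1]` → a = [46, 6, 76, 43, 1]
`b = a[1:4]` → b = [6, 76, 43]
`c = a` → c = [46, 6, 76, 43, 1] (same object as a)
`a[2] = 10` → a = [46, 6, 10, 43, 1] (same object as c); c = [46, 6, 10, 43, 1] (same object as a)
`b.append(956)` → b = [6, 76, 43, 956]
`print(a)` → prints [46, 6, 10, 43, 1]
`print(b)` → prints [6, 76, 43, 956]
`print(c)` → prints [46, 6, 10, 43, 1]

Answer:
[46, 6, 10, 43, 1]
[6, 76, 43, 956]
[46, 6, 10, 43, 1]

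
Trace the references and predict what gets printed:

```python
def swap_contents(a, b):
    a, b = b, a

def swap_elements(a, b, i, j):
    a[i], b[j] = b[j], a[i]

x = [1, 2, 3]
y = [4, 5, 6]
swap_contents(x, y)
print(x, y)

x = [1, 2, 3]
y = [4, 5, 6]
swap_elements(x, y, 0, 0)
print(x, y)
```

Key concept: parameter rebinding vs mutation.
Step by step:
`x = [1, 2, 3]` → x = [1, 2, 3]
`y = [4, 5, 6]` → y = [4, 5, 6]
`swap_contents(x, y)` → no visible change to tracked variables
`print(x, y)` → prints [1, 2, 3] [4, 5, 6]
`x = [1, 2, 3]` → x = [1, 2, 3]
`y = [4, 5, 6]` → y = [4, 5, 6]
`swap_elements(x, y, 0, 0)` → x = [4, 2, 3]; y = [1, 5, 6]
`print(x, y)` → prints [4, 2, 3] [1, 5, 6]

Answer:
[1, 2, 3] [4, 5, 6]
[4, 2, 3] [1, 5, 6]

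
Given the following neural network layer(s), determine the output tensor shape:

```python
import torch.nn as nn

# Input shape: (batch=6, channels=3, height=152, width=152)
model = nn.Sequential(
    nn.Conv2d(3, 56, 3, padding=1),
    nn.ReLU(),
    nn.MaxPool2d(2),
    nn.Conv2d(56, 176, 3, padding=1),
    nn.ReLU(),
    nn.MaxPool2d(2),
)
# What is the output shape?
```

Input: (6, 3, 152, 152) -> after first Conv2d: (6, 56, 152, 152) -> after first MaxPool2d: (6, 56, 76, 76) -> after second Conv2d: (6, 176, 76, 76) -> Output: (6, 176, 38, 38)

Answer: (6, 176, 38, 38)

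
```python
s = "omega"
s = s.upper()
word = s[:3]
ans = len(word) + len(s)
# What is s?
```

Trace:
`s = "omega"` → s = 'omega'
`s = s.upper()` → s = 'OMEGA'
`word = s[:3]` → word = 'OME'
`ans = len(word) + len(s)` → ans = 8
So s = 'OMEGA'

Answer: 'OMEGA'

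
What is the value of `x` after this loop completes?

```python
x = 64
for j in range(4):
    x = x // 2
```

Halve 4 times: 64 // 2^4 = 4
`x` takes the values: 64 → 32 → 16 → 8 → 4

Answer: 4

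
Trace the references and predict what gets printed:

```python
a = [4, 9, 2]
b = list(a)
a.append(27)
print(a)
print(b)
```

Key concept: list() constructor creates copy.
Step by step:
`a = [4, 9, 2]` → a = [4, 9, 2]
`b = list(a)` → b = [4, 9, 2]
`a.append(27)` → a = [4, 9, 2, 27]
`print(a)` → prints [4, 9, 2, 27]
`print(b)` → prints [4, 9, 2]

Answer:
[4, 9, 2, 27]
[4, 9, 2]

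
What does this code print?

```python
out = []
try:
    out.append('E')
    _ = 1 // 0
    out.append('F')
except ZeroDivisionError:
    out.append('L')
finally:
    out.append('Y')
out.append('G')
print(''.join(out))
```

Execution trace: 'E' (try body) → 'L' (except ZeroDivisionError) → 'Y' (finally) → 'G' (after the try/except). Output: ELYG

Answer: ELYG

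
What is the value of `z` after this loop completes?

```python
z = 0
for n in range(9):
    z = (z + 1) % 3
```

Increment mod 3, 9 times = 0
`z` takes the values: 0 → 1 → 2 → 0 → 1 → 2 → 0 → 1 → 2 → 0

Answer: 0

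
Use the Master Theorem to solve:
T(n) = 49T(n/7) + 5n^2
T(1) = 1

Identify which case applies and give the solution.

a=49, b=7, f(n)=5n^2. log_7(49) = 2. Since c=2 = 2, Case 2 applies: T(n) = Θ(n^log_b(a) · log n) = O(n^2 log n).

Answer: O(n^2 log n) - Case 2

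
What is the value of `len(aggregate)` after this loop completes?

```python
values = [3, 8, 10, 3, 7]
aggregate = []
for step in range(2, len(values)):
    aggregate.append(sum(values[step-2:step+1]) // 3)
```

Number of 3-element averages
`aggregate` takes the values: [] → [7] → [7, 7] → [7, 7, 6]
So `len(aggregate)` = 3

Answer: 3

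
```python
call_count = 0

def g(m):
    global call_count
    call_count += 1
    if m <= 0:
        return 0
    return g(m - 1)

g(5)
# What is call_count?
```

Linear recursion stepping by 1: 6 calls from m=5 down to ≤0.

Answer: 6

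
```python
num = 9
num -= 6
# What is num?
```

Trace:
`num = 9` → num = 9
`num -= 6` → num = 3
So num = 3

Answer: 3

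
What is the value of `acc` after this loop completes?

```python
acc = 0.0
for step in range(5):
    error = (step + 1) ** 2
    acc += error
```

Sum of squared losses 1² + 2² + ... + 5²
`acc` takes the values: 0.0 → 1.0 → 5.0 → 14.0 → 30.0 → 55.0

Answer: 55.0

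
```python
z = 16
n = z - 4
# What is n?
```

Trace:
`z = 16` → z = 16
`n = z - 4` → n = 12
So n = 12

Answer: 12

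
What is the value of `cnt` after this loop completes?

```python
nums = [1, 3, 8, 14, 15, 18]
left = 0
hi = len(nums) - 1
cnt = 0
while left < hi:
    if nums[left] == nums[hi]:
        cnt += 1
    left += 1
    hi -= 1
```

Count matching pairs from ends
`cnt` takes the values: 0

Answer: 0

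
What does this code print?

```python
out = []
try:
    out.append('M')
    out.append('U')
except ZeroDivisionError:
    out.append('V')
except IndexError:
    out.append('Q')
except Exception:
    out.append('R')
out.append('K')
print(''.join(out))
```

Execution trace: 'M' (try body) → 'U' (try body, no exception) → 'K' (after the try/except). Output: MUK

Answer: MUK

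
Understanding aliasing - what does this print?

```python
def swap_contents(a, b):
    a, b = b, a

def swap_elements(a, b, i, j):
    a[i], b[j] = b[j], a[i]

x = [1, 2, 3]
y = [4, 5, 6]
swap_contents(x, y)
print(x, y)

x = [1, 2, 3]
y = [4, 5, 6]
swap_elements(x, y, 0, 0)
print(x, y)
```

Key concept: parameter rebinding vs mutation.
Step by step:
`x = [1, 2, 3]` → x = [1, 2, 3]
`y = [4, 5, 6]` → y = [4, 5, 6]
`swap_contents(x, y)` → no visible change to tracked variables
`print(x, y)` → prints [1, 2, 3] [4, 5, 6]
`x = [1, 2, 3]` → x = [1, 2, 3]
`y = [4, 5, 6]` → y = [4, 5, 6]
`swap_elements(x, y, 0, 0)` → x = [4, 2, 3]; y = [1, 5, 6]
`print(x, y)` → prints [4, 2, 3] [1, 5, 6]

Answer:
[1, 2, 3] [4, 5, 6]
[4, 2, 3] [1, 5, 6]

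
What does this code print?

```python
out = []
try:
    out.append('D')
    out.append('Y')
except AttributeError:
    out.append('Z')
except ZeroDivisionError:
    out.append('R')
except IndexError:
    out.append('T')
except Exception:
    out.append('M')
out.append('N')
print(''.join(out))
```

Execution trace: 'D' (try body) → 'Y' (try body, no exception) → 'N' (after the try/except). Output: DYN

Answer: DYN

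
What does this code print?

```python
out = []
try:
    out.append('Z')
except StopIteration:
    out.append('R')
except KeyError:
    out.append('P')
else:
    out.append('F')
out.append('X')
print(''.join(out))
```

Execution trace: 'Z' (try body, no exception) → 'F' (else) → 'X' (after the try/except). Output: ZFX

Answer: ZFX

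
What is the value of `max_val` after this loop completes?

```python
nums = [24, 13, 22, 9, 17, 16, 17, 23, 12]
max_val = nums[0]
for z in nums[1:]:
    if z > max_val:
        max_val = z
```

Maximum of [24, 13, 22, 9, 17, 16, 17, 23, 12]
`max_val` takes the values: 24

Answer: 24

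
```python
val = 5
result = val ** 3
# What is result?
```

Trace:
`val = 5` → val = 5
`result = val ** 3` → result = 125
So result = 125

Answer: 125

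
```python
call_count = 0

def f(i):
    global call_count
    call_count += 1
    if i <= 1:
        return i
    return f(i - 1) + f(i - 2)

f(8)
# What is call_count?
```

Calls(i) = 1 + Calls(i-1) + Calls(i-2); Calls(0)=Calls(1)=1. For i=8 this gives 67.

Answer: 67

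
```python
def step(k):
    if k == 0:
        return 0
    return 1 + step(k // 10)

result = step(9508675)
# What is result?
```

Count of digits of 9508675: 7

Answer: 7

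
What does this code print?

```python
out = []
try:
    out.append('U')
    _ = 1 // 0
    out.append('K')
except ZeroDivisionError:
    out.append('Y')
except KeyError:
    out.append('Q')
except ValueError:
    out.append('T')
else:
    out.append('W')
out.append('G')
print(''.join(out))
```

Execution trace: 'U' (try body) → 'Y' (except ZeroDivisionError) → 'G' (after the try/except). Output: UYG

Answer: UYG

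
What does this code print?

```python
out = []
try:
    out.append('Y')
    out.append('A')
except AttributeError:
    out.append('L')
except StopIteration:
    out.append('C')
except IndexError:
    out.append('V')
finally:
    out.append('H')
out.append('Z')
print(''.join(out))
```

Execution trace: 'Y' (try body) → 'A' (try body, no exception) → 'H' (finally) → 'Z' (after the try/except). Output: YAHZ

Answer: YAHZ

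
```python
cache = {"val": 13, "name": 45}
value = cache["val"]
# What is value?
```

Trace:
`cache = {"val": 13, "name": 45}` → cache = {'val': 13, 'name': 45}
`value = cache["val"]` → value = 13
So value = 13

Answer: 13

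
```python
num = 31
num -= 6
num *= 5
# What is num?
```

Trace:
`num = 31` → num = 31
`num -= 6` → num = 25
`num *= 5` → num = 125
So num = 125

Answer: 125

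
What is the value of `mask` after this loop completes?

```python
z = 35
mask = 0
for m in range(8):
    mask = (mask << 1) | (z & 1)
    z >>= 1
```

Reverse lowest 8 bits of 35
`mask` takes the values: 0 → 1 → 3 → 6 → 12 → 24 → 49 → 98 → 196

Answer: 196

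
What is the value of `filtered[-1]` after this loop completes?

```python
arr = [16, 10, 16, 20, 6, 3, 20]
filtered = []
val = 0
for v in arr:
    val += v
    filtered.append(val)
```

Cumulative sum ends at 91
`filtered` takes the values: [] → [16] → [16, 26] → [16, 26, 42] → [16, 26, 42, 62] → [16, 26, 42, 62, 68] → [16, 26, 42, 62, 68, 71] → [16, 26, 42, 62, 68, 71, 91]
So `filtered[-1]` = 91

Answer: 91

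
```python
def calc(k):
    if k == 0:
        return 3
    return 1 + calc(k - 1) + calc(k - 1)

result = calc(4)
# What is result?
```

calc(k) = 1 + 2·calc(k-1), calc(0)=3. Closed form: (3+1)·2^4 - 1 = 63.

Answer: 63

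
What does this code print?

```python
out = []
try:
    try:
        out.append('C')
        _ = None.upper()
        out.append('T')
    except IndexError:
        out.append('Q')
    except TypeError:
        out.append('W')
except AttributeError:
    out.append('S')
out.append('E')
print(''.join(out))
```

Execution trace: 'C' (try body) → 'S' (outer except AttributeError) → 'E' (after the try/except). Output: CSE

Answer: CSE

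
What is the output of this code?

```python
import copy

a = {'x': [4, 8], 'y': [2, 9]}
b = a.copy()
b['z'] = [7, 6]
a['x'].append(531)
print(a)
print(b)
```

Key concept: shallow copy of dict with mutable values.
Step by step:
`a = {'x': [4, 8], 'y': [2, 9]}` → a = {'x': [4, 8], 'y': [2, 9]}
`b = a.copy()` → b = {'x': [4, 8], 'y': [2, 9]}
`b['z'] = [7, 6]` → b = {'x': [4, 8], 'y': [2, 9], 'z': [7, 6]}
`a['x'].append(531)` → a = {'x': [4, 8, 531], 'y': [2, 9]}; b = {'x': [4, 8, 531], 'y': [2, 9], 'z': [7, 6]}
`print(a)` → prints {'x': [4, 8, 531], 'y': [2, 9]}
`print(b)` → prints {'x': [4, 8, 531], 'y': [2, 9], 'z': [7, 6]}

Answer:
{'x': [4, 8, 531], 'y': [2, 9]}
{'x': [4, 8, 531], 'y': [2, 9], 'z': [7, 6]}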